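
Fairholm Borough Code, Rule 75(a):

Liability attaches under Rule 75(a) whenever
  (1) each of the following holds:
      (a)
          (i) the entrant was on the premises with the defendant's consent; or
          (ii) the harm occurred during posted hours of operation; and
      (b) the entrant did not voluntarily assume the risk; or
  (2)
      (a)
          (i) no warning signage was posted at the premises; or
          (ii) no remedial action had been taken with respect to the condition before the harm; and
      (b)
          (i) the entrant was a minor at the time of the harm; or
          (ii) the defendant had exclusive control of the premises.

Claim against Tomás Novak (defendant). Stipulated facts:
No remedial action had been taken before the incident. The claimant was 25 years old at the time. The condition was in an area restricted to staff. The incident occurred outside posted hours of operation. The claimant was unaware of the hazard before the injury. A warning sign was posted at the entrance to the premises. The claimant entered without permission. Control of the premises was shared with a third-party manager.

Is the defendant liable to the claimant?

(i) consent to enter — not satisfied.
(ii) during posted hours — not satisfied.
(a) = F OR F = false.
(b) no assumed risk — holds.
(1): F AND T → false.
(i) no signage posted — fails.
(ii) no remedial action — met.
So (a) is satisfied (F OR T).
(i) entrant a minor — fails.
(ii) exclusive control — not satisfied.
(b): F OR F → false.
(2) = T AND F = false.
Overall = F OR F = false.

No — not liable.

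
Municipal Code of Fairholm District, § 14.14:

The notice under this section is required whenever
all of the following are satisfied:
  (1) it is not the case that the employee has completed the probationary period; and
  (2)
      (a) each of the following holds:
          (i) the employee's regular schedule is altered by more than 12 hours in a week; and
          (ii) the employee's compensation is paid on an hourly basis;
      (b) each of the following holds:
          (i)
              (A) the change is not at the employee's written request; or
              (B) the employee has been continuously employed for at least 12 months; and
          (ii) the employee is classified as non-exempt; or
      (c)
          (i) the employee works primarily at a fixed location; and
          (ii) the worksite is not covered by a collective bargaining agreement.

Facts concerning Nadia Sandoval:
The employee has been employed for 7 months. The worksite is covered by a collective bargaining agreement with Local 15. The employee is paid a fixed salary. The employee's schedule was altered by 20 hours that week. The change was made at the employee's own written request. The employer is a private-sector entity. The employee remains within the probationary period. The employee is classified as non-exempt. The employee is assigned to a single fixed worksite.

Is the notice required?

(1) not (past probation) — met.
(i) schedule shift > 12h — satisfied.
(ii) hourly-paid — not met.
So (a) is not satisfied (T AND F).
(A) not employee-requested — fails.
(B) tenure ≥ 12 mo. — fails.
So (i) is not satisfied (F OR F).
(ii) non-exempt — holds.
(b): F AND T → false.
(i) fixed location — holds.
(ii) no CBA — fails.
(c): T AND F → false.
(2) = F OR F OR F = false.
Overall = T AND F = false.

No — not required.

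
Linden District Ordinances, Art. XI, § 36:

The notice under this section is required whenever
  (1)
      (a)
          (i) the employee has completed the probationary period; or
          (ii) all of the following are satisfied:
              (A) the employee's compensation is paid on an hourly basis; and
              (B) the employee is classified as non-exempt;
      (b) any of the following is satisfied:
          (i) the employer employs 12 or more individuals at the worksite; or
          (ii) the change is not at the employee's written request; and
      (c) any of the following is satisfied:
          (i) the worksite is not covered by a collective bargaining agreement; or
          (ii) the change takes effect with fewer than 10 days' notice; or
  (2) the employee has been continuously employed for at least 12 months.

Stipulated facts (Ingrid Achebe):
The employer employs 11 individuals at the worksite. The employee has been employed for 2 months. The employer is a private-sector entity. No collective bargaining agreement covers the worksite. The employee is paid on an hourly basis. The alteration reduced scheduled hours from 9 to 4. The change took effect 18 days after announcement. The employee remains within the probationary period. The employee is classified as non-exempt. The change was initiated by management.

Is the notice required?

(i) past probation — not met.
(A) hourly-paid — met.
(B) non-exempt — satisfied.
(ii) = T AND T = true.
(a) = F OR T = true.
(i) ≥ 12 at site — not satisfied.
(ii) not employee-requested — met.
So (b) is satisfied (F OR T).
(i) no CBA — met.
(ii) < 10 days' notice — not satisfied.
So (c) is satisfied (T OR F).
So (1) is satisfied (T AND T AND T).
(2) tenure ≥ 12 mo. — fails.
So Overall is satisfied (T OR F).

Yes — required.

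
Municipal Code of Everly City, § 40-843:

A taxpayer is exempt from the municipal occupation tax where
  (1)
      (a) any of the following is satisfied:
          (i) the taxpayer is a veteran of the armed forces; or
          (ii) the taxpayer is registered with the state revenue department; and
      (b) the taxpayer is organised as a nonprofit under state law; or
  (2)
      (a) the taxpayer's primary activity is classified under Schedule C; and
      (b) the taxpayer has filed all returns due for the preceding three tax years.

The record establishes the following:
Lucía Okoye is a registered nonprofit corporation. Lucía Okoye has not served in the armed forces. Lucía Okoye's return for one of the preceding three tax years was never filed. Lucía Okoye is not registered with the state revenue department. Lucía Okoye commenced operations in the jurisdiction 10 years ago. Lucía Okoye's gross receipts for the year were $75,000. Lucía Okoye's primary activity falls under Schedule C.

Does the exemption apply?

(i) veteran — not satisfied.
(ii) state-registered — not satisfied.
So (a) is not satisfied (F OR F).
(b) nonprofit — met.
(1): F AND T → false.
(a) Schedule C activity — satisfied.
(b) returns current — fails.
(2): T AND F → false.
Overall: F OR F → false.

No — not exempt.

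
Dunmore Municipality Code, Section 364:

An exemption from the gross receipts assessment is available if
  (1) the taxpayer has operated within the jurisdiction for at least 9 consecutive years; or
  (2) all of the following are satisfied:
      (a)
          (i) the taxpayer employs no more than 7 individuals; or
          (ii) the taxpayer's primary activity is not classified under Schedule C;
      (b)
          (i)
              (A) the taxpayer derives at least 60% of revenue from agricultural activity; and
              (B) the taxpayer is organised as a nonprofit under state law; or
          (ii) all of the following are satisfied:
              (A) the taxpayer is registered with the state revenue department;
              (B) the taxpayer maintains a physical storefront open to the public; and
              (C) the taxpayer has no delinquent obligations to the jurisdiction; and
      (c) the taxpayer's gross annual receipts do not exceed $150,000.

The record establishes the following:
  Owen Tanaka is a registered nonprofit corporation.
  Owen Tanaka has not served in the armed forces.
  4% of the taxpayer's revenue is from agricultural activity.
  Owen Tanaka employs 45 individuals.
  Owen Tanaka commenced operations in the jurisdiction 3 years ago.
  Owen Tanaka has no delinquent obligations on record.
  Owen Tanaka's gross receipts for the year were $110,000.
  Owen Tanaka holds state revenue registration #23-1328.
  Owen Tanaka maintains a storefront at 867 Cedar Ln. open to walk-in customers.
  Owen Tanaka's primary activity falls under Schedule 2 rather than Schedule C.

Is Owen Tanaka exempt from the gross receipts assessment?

(1) ≥ 9 yrs in jurisdiction — not satisfied.
(i) ≤ 7 employees — not satisfied.
(ii) not (Schedule C activity) — met.
(a): F OR T → true.
(A) ≥60% agricultural — fails.
(B) nonprofit — satisfied.
(i) = F AND T = false.
(A) state-registered — holds.
(B) has storefront — holds.
(C) no delinquency — satisfied.
So (ii) is satisfied (T AND T AND T).
(b): F OR T → true.
(c) receipts ≤ $150,000 — satisfied.
So (2) is satisfied (T AND T AND T).
Overall = F OR T = true.

Yes — exempt.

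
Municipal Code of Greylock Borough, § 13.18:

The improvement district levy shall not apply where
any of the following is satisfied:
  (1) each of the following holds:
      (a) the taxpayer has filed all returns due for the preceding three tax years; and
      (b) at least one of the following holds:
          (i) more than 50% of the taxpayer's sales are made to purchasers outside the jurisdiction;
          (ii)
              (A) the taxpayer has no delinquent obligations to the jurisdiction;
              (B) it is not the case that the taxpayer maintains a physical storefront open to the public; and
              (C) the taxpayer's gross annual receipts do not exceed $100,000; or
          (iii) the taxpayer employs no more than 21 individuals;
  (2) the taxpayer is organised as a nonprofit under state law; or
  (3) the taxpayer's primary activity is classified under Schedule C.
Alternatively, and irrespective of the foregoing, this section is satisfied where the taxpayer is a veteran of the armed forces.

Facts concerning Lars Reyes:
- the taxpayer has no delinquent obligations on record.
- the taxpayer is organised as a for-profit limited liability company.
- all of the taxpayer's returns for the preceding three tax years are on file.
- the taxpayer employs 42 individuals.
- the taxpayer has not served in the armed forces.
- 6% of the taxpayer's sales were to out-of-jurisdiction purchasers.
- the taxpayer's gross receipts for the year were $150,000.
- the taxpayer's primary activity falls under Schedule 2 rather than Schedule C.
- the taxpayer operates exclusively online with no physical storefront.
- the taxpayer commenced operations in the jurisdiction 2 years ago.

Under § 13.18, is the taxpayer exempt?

No — not exempt.

(a) returns current — satisfied.
(i) >50% out-of-jur. sales — not met.
(A) no delinquency — satisfied.
(B) not (has storefront) — met.
(C) receipts ≤ $100,000 — not satisfied.
So (ii) is not satisfied (T AND T AND F).
(iii) ≤ 21 employees — not satisfied.
(b): F OR F OR F → false.
(1) = T AND F = false.
(2) nonprofit — not met.
(3) Schedule C activity — not satisfied.
Overall: F OR F OR F → false.
Exception (veteran) — not satisfied.
Result: main false OR exception false → false.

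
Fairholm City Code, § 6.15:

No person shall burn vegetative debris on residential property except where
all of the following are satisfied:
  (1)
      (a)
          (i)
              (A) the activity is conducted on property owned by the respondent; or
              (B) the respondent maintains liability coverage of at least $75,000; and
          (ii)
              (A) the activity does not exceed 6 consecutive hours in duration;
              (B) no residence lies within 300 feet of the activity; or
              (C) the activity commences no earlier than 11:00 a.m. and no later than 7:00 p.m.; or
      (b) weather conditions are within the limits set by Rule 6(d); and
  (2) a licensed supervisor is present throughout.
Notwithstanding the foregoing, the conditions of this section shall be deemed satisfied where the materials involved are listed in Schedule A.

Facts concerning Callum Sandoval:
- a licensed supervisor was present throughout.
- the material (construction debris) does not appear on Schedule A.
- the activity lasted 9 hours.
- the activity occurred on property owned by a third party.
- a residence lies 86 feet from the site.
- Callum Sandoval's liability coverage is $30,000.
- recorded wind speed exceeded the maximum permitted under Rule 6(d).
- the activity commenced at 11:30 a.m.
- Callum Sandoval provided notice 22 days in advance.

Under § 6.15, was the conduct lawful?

(A) own property — fails.
(B) coverage ≥ $75,000 — not satisfied.
So (i) is not satisfied (F OR F).
(A) ≤ 6 hrs duration — not met.
(B) no residence in 300 ft — not satisfied.
(C) start within hours — satisfied.
(ii) = F OR F OR T = true.
(a): F AND T → false.
(b) weather ok — not met.
(1) = F OR F = false.
(2) supervisor present — satisfied.
Overall = F AND T = false.
Exception (Schedule A material) — not satisfied.
Result: main false OR exception false → false.

No — unlawful.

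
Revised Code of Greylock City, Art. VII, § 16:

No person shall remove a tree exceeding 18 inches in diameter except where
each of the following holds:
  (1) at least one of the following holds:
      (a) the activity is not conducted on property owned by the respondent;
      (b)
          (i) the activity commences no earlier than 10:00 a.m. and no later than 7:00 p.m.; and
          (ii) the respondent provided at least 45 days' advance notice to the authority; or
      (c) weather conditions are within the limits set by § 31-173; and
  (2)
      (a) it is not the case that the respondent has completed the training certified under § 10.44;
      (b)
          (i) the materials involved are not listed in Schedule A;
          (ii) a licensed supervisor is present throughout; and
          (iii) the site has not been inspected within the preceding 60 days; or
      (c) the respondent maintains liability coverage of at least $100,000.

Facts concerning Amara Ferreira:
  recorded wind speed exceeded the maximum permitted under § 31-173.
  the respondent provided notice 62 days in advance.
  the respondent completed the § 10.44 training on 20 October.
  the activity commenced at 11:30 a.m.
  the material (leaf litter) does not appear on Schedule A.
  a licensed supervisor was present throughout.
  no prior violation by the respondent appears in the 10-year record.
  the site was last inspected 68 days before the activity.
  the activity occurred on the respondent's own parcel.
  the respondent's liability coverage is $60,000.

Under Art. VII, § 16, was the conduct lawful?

Yes — lawful.

(a) not (own property) — not met.
(i) start within hours — met.
(ii) ≥45 days' notice — holds.
(b): T AND T → true.
(c) weather ok — not met.
So (1) is satisfied (F OR T OR F).
(a) not (training certified) — not met.
(i) not (Schedule A material) — met.
(ii) supervisor present — satisfied.
(iii) not (site inspected) — holds.
(b) = T AND T AND T = true.
(c) coverage ≥ $100,000 — not satisfied.
(2) = F OR T OR F = true.
Overall = T AND T = true.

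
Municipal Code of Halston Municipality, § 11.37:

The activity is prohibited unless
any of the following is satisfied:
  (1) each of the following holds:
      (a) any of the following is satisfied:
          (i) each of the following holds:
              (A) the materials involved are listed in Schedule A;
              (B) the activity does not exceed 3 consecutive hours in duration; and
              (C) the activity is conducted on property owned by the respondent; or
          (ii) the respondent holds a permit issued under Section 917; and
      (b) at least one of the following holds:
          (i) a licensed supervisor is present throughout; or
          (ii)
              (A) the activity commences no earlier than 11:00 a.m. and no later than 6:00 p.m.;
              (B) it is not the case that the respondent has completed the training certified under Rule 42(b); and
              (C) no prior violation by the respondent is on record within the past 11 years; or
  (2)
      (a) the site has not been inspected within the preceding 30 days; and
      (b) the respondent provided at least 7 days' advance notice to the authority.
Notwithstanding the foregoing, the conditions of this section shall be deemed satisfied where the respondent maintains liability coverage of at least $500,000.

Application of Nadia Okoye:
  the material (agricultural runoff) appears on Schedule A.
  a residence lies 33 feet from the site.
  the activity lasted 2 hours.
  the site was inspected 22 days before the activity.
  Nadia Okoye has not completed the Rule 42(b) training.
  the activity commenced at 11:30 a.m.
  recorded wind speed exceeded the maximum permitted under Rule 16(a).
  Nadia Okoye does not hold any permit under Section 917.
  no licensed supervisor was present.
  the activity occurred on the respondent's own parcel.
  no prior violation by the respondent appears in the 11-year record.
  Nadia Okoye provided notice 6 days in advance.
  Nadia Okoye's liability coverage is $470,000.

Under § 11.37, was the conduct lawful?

(A) Schedule A material — holds.
(B) ≤ 3 hrs duration — met.
(C) own property — met.
So (i) is satisfied (T AND T AND T).
(ii) holds permit — not satisfied.
(a) = T OR F = true.
(i) supervisor present — not satisfied.
(A) start within hours — holds.
(B) not (training certified) — met.
(C) no prior violation — satisfied.
(ii) = T AND T AND T = true.
(b) = F OR T = true.
(1): T AND T → true.
(a) not (site inspected) — not met.
(b) ≥7 days' notice — fails.
(2): F AND F → false.
Overall: T OR F → true.
Exception (coverage ≥ $500,000) — not satisfied.
Result: main true OR exception false → true.

Yes — lawful.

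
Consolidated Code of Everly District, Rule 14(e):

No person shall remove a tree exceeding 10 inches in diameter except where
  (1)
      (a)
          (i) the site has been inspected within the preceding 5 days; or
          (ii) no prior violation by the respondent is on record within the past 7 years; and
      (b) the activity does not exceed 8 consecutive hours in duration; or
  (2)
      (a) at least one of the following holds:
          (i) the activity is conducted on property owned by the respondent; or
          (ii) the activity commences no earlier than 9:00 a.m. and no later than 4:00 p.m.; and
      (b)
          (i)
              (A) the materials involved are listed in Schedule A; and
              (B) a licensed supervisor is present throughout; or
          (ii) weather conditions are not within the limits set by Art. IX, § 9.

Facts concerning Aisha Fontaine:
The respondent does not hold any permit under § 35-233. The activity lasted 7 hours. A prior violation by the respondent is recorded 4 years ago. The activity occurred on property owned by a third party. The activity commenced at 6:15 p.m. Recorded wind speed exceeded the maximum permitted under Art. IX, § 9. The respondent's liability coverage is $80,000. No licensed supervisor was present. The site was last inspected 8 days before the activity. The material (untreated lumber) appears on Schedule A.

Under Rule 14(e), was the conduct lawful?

No — unlawful.

(i) site inspected — fails.
(ii) no prior violation — fails.
(a): F OR F → false.
(b) ≤ 8 hrs duration — holds.
So (1) is not satisfied (F AND T).
(i) own property — not met.
(ii) start within hours — not met.
(a) = F OR F = false.
(A) Schedule A material — met.
(B) supervisor present — fails.
(i) = T AND F = false.
(ii) not (weather ok) — satisfied.
(b): F OR T → true.
(2) = F AND T = false.
Overall: F OR F → false.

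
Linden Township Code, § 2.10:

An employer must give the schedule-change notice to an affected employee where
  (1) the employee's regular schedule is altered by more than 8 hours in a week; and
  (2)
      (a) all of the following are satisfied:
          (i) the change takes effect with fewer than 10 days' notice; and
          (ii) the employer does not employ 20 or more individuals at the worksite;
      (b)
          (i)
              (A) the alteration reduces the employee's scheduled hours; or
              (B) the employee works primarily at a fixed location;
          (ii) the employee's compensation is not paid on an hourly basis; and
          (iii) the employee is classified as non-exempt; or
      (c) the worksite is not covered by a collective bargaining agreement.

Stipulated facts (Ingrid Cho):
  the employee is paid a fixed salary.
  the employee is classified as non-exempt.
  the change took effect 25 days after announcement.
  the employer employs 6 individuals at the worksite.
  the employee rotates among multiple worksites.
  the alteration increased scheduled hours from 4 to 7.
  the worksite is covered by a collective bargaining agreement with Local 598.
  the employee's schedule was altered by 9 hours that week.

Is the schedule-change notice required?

No — not required.

(1) schedule shift > 8h — holds.
(i) < 10 days' notice — not met.
(ii) not (≥ 20 at site) — holds.
(a): F AND T → false.
(A) hours reduced — fails.
(B) fixed location — not satisfied.
(i) = F OR F = false.
(ii) not (hourly-paid) — holds.
(iii) non-exempt — satisfied.
(b): F AND T AND T → false.
(c) no CBA — fails.
So (2) is not satisfied (F OR F OR F).
So Overall is not satisfied (T AND F).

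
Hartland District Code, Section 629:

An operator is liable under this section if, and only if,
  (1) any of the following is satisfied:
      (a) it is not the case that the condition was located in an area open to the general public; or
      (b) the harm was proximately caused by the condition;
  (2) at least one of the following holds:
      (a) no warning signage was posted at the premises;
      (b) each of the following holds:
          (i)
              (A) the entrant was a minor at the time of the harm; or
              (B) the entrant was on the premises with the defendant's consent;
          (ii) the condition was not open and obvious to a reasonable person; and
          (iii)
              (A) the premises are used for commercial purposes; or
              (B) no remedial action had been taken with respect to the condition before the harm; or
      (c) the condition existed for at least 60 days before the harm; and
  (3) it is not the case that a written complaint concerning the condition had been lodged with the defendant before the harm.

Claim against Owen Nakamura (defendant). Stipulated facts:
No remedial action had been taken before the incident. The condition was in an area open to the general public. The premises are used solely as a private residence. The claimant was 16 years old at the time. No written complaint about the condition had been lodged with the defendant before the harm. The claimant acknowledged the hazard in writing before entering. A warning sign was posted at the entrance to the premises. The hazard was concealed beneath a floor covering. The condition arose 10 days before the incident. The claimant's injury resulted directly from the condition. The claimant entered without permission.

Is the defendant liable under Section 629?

(a) not (public area) — not met.
(b) proximate cause — met.
So (1) is satisfied (F OR T).
(a) no signage posted — fails.
(A) entrant a minor — met.
(B) consent to enter — not met.
(i) = T OR F = true.
(ii) not open/obvious — holds.
(A) commercial use — not satisfied.
(B) no remedial action — satisfied.
(iii) = F OR T = true.
So (b) is satisfied (T AND T AND T).
(c) condition ≥60 days old — fails.
So (2) is satisfied (F OR T OR F).
(3) not (complaint lodged) — satisfied.
So Overall is satisfied (T AND T AND T).

Yes — liable.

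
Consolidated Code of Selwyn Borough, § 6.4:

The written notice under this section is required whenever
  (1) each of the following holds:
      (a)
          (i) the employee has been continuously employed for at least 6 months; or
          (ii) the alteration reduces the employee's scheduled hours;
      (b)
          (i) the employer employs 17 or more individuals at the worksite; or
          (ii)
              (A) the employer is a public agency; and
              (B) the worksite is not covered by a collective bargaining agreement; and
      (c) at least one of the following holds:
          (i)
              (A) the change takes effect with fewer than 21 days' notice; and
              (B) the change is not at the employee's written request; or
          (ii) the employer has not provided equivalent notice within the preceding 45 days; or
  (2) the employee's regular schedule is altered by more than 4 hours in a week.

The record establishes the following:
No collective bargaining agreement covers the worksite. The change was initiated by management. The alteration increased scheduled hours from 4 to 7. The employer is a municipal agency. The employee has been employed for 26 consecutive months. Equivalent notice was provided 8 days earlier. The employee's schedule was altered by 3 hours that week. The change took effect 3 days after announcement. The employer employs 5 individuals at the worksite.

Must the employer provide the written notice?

Yes — required.

(i) tenure ≥ 6 mo. — satisfied.
(ii) hours reduced — fails.
(a): T OR F → true.
(i) ≥ 17 at site — not met.
(A) public agency — met.
(B) no CBA — satisfied.
So (ii) is satisfied (T AND T).
(b) = F OR T = true.
(A) < 21 days' notice — satisfied.
(B) not employee-requested — met.
(i) = T AND T = true.
(ii) no recent notice — fails.
(c): T OR F → true.
(1) = T AND T AND T = true.
(2) schedule shift > 4h — fails.
So Overall is satisfied (T OR F).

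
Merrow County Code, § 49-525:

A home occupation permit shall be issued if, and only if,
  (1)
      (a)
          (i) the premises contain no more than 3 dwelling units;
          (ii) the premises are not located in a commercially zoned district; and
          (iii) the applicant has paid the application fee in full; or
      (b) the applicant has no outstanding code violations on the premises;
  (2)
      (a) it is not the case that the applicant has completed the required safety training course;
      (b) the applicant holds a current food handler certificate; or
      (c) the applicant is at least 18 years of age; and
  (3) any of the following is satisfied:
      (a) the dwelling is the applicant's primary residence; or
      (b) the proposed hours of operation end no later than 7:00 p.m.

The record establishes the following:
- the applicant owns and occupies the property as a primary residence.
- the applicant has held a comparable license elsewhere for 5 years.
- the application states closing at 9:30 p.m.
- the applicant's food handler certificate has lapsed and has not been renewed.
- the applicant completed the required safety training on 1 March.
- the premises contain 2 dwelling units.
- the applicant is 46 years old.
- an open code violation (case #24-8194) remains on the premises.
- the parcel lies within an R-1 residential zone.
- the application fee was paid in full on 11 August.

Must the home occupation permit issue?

(i) ≤ 3 units — holds.
(ii) not (commercially zoned) — met.
(iii) fee paid — holds.
So (a) is satisfied (T AND T AND T).
(b) no code violations — not met.
(1) = T OR F = true.
(a) not (safety training) — fails.
(b) food handler cert. — not satisfied.
(c) age ≥ 18 — satisfied.
So (2) is satisfied (F OR F OR T).
(a) primary residence — holds.
(b) closes by 7 p.m. — not met.
(3): T OR F → true.
Overall = T AND T AND T = true.

Yes — granted.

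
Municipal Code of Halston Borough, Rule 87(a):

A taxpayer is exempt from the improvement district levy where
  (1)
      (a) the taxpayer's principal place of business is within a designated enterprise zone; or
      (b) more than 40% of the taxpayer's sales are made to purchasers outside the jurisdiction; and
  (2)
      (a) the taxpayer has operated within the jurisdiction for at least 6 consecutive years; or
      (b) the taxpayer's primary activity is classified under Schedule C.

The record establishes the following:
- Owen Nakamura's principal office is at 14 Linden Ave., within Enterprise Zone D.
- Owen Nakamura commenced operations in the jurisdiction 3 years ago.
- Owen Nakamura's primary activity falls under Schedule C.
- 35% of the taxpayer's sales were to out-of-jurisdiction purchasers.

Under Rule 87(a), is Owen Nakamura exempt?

Yes — exempt.

(a) in enterprise zone — met.
(b) >40% out-of-jur. sales — not met.
(1) = T OR F = true.
(a) ≥ 6 yrs in jurisdiction — not satisfied.
(b) Schedule C activity — satisfied.
(2) = F OR T = true.
So Overall is satisfied (T AND T).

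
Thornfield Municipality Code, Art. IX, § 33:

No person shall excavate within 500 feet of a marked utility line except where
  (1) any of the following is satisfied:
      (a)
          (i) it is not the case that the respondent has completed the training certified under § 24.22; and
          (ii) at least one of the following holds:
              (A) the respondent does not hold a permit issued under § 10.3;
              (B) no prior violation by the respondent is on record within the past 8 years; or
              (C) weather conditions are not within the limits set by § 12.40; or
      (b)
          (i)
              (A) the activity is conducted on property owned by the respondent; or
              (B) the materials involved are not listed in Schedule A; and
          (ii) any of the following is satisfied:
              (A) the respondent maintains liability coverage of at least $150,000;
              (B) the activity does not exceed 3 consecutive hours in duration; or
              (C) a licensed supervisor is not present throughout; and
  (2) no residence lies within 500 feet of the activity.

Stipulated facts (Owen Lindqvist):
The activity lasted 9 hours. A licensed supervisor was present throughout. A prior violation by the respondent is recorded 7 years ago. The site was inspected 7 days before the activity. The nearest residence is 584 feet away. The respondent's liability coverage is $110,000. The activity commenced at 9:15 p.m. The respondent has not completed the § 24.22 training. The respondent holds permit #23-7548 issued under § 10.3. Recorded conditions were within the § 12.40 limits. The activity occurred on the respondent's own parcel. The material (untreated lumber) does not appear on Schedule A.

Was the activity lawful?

(i) not (training certified) — holds.
(A) not (holds permit) — fails.
(B) no prior violation — fails.
(C) not (weather ok) — not satisfied.
(ii): F OR F OR F → false.
(a): T AND F → false.
(A) own property — met.
(B) not (Schedule A material) — holds.
(i) = T OR T = true.
(A) coverage ≥ $150,000 — not met.
(B) ≤ 3 hrs duration — not met.
(C) not (supervisor present) — not satisfied.
(ii): F OR F OR F → false.
So (b) is not satisfied (T AND F).
So (1) is not satisfied (F OR F).
(2) no residence in 500 ft — satisfied.
Overall: F AND T → false.

No — unlawful.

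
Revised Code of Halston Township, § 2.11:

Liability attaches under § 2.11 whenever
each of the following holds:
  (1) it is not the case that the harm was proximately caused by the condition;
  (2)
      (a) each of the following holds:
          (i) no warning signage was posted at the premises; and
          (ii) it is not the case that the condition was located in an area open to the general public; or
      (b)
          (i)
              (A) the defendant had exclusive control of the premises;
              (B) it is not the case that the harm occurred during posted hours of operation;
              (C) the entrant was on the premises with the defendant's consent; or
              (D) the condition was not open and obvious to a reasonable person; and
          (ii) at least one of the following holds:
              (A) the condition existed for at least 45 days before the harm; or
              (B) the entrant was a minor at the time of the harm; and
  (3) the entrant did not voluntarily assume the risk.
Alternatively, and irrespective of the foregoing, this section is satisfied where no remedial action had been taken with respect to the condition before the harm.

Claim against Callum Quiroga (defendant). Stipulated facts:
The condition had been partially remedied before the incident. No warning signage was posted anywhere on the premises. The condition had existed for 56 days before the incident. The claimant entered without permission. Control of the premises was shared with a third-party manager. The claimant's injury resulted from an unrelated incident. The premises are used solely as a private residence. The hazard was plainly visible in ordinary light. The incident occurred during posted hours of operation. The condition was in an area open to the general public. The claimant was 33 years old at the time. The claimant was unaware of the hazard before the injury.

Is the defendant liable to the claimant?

(1) not (proximate cause) — met.
(i) no signage posted — holds.
(ii) not (public area) — not satisfied.
So (a) is not satisfied (T AND F).
(A) exclusive control — not met.
(B) not (during posted hours) — not satisfied.
(C) consent to enter — not satisfied.
(D) not open/obvious — not met.
(i) = F OR F OR F OR F = false.
(A) condition ≥45 days old — satisfied.
(B) entrant a minor — not met.
(ii): T OR F → true.
So (b) is not satisfied (F AND T).
(2): F OR F → false.
(3) no assumed risk — satisfied.
Overall = T AND F AND T = false.
Exception (no remedial action) — not satisfied.
Result: main false OR exception false → false.

No — not liable.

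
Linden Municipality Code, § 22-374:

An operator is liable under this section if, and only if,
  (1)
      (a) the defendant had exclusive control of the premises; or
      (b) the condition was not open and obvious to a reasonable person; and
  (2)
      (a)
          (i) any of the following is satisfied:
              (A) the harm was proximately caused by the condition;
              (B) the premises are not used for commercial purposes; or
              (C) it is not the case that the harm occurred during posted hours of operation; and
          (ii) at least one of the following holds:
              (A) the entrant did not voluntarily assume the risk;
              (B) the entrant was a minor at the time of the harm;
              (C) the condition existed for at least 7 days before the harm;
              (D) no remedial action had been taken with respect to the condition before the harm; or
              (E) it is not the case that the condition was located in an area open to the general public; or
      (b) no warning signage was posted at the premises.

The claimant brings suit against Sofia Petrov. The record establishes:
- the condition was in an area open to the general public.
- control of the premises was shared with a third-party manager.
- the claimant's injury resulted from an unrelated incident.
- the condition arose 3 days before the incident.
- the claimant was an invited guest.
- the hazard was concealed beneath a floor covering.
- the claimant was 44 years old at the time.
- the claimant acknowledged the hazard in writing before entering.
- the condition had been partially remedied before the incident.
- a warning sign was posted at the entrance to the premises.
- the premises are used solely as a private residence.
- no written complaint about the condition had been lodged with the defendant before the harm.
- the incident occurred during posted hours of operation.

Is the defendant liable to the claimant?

(a) exclusive control — not satisfied.
(b) not open/obvious — holds.
(1): F OR T → true.
(A) proximate cause — not met.
(B) not (commercial use) — met.
(C) not (during posted hours) — not met.
(i): F OR T OR F → true.
(A) no assumed risk — fails.
(B) entrant a minor — not satisfied.
(C) condition ≥7 days old — fails.
(D) no remedial action — not satisfied.
(E) not (public area) — fails.
(ii) = F OR F OR F OR F OR F = false.
(a) = T AND F = false.
(b) no signage posted — fails.
(2): F OR F → false.
Overall: T AND F → false.

No — not liable.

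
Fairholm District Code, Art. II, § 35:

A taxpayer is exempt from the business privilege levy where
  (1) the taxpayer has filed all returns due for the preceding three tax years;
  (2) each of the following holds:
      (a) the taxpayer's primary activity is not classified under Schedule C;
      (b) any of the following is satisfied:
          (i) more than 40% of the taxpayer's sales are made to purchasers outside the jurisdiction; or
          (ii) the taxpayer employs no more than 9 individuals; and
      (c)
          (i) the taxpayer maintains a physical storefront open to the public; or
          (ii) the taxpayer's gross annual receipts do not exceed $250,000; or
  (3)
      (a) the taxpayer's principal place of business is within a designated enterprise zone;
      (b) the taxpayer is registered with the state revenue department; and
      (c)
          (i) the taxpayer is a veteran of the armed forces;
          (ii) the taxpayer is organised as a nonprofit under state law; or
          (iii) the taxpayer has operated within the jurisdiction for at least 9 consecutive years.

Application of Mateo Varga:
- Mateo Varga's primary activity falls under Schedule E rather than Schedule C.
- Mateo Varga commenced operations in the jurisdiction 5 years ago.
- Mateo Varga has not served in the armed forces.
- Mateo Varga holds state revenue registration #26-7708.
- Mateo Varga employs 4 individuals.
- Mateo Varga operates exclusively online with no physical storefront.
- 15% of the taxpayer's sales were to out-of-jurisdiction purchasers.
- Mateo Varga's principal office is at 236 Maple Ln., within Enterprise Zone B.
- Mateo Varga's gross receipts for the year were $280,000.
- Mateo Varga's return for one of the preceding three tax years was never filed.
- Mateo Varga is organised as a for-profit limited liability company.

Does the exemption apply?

No — not exempt.

(1) returns current — fails.
(a) not (Schedule C activity) — met.
(i) >40% out-of-jur. sales — not satisfied.
(ii) ≤ 9 employees — met.
(b) = F OR T = true.
(i) has storefront — not satisfied.
(ii) receipts ≤ $250,000 — not satisfied.
(c) = F OR F = false.
So (2) is not satisfied (T AND T AND F).
(a) in enterprise zone — holds.
(b) state-registered — satisfied.
(i) veteran — not met.
(ii) nonprofit — fails.
(iii) ≥ 9 yrs in jurisdiction — fails.
(c) = F OR F OR F = false.
So (3) is not satisfied (T AND T AND F).
So Overall is not satisfied (F OR F OR F).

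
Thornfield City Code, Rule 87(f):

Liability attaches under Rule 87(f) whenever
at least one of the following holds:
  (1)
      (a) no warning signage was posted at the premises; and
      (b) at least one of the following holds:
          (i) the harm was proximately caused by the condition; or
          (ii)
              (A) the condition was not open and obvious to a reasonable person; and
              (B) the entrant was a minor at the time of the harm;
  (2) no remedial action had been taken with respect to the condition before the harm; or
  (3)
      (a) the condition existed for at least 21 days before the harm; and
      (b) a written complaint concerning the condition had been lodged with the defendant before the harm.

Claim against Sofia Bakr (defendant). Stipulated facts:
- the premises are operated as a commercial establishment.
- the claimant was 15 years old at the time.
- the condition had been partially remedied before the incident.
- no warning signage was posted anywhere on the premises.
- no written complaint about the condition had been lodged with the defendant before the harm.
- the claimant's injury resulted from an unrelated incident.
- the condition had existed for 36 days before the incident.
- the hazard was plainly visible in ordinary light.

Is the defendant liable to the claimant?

(a) no signage posted — holds.
(i) proximate cause — fails.
(A) not open/obvious — fails.
(B) entrant a minor — met.
So (ii) is not satisfied (F AND T).
(b) = F OR F = false.
(1) = T AND F = false.
(2) no remedial action — fails.
(a) condition ≥21 days old — met.
(b) complaint lodged — fails.
(3) = T AND F = false.
Overall: F OR F OR F → false.

No — not liable.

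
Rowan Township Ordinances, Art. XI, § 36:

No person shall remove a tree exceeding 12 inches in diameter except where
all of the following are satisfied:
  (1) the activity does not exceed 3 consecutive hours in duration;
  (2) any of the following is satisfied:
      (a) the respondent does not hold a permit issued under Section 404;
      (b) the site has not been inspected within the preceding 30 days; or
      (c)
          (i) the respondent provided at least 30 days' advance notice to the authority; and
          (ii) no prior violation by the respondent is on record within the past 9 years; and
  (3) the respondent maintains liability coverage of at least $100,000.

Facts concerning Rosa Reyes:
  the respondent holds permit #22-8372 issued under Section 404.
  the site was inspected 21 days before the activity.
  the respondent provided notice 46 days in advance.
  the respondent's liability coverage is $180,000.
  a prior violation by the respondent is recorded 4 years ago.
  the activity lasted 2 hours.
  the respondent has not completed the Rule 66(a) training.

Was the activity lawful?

(1) ≤ 3 hrs duration — satisfied.
(a) not (holds permit) — not satisfied.
(b) not (site inspected) — not met.
(i) ≥30 days' notice — met.
(ii) no prior violation — not satisfied.
(c) = T AND F = false.
(2) = F OR F OR F = false.
(3) coverage ≥ $100,000 — satisfied.
Overall: T AND F AND T → false.

No — unlawful.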